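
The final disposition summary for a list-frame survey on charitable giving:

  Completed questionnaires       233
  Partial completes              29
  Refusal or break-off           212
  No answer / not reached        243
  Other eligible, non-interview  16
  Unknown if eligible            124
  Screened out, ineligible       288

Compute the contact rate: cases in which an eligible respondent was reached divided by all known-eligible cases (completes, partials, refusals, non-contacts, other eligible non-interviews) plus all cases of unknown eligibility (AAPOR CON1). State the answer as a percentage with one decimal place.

Top = 233 + 29 + 212 + 16 = 490
Denominator = 233 + 29 + 212 + 243 + 16 + 124 = 857
CON1 = 490 / 857 = 0.5718

57.2%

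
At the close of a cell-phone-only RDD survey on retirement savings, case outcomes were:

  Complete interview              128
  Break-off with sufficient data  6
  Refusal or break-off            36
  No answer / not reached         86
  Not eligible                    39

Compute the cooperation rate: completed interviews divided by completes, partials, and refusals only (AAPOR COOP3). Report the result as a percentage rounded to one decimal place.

75.3%

Numerator = 128
Denom = 128 + 6 + 36 = 170
COOP3 = 128 / 170 = 0.7529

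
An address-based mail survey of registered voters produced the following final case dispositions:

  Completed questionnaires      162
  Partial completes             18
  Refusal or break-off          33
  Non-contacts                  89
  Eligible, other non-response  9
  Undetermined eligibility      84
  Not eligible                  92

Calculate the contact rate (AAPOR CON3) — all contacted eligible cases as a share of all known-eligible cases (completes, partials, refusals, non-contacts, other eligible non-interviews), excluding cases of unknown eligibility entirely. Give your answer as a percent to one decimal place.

Top: 162 + 18 + 33 + 9 = 222
Denom: 162 + 18 + 33 + 89 + 9 = 311
CON3 = 222 / 311 = 0.7138

71.4%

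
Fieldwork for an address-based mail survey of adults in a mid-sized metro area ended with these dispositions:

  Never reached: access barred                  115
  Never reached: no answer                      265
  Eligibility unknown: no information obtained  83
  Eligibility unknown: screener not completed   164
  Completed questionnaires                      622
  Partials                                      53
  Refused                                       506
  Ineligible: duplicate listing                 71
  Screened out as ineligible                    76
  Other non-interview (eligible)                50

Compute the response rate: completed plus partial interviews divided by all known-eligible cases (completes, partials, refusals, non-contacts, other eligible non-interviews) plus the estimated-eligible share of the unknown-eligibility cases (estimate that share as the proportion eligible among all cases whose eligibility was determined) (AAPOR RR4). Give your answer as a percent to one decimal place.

No contact after all attempts = 265 + 115 = 380
Unknown if eligible = 164 + 83 = 247
Ineligible = 76 + 71 = 147
Top → 622 + 53 = 675
Known eligible → 622 + 53 + 506 + 380 + 50 = 1611
e = 1611 / (1611 + 147) = 1611 / 1758 = 0.9164
e × U → 0.9164 × 247 = 226.35
Base → 1611 + 226.35 = 1837.35
RR4 = 675 / 1837.35 = 0.3674

36.7%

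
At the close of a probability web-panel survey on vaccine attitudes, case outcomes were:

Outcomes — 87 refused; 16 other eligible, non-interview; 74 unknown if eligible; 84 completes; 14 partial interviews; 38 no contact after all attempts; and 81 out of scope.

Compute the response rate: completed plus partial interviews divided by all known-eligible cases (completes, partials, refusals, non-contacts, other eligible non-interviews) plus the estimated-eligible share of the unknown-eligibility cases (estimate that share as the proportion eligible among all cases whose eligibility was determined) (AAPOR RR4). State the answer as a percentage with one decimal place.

33.3%

Num: 84 + 14 = 98
Known eligible: 84 + 14 + 87 + 38 + 16 = 239
e = 239 / (239 + 81) = 239 / 320 = 0.7469
Estimated eligible among unknowns: 0.7469 × 74 = 55.27
Denom: 239 + 55.27 = 294.27
RR4 = 98 / 294.27 = 0.3330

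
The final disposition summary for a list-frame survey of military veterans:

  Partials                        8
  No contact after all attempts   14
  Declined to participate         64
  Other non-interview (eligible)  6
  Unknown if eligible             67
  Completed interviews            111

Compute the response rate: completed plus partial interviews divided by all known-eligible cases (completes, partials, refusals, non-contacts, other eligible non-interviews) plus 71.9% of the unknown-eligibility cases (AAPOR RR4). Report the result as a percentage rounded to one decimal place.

Numerator → 111 + 8 = 119
Eligible (known) → 111 + 8 + 64 + 14 + 6 = 203
Estimated eligible among unknowns → 0.7190 × 67 = 48.17
Base → 203 + 48.17 = 251.17
RR4 = 119 / 251.17 = 0.4738

47.4%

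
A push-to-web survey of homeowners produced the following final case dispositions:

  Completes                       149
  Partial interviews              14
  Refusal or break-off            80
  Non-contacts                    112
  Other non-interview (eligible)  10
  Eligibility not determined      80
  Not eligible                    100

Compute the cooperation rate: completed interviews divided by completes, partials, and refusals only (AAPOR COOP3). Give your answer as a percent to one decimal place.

61.3%

Top: 149
Denominator: 149 + 14 + 80 = 243
COOP3 = 149 / 243 = 0.6132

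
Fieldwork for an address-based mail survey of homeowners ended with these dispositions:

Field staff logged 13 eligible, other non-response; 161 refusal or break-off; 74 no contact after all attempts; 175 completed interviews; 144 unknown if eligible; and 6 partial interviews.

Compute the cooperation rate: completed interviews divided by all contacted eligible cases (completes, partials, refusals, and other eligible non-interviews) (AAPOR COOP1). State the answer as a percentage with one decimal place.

49.3%

Top: 175
Denom: 175 + 6 + 161 + 13 = 355
COOP1 = 175 / 355 = 0.4930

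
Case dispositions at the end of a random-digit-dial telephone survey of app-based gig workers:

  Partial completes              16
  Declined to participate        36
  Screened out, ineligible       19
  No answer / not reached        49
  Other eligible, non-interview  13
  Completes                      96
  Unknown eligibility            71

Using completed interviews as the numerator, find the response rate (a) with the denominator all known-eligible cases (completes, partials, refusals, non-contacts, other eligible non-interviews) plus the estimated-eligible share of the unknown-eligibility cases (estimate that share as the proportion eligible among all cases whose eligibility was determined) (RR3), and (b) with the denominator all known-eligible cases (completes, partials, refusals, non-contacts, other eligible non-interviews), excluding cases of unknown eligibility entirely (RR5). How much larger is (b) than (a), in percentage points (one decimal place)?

Top → 96
Determined eligible → 96 + 16 + 36 + 49 + 13 = 210
e = 210 / (210 + 19) = 210 / 229 = 0.9170
e × U → 0.9170 × 71 = 65.11
Denom → 210 + 65.11 = 275.11
RR3 = 96 / 275.11 = 0.3490
Denom → 96 + 16 + 36 + 49 + 13 = 210
RR5 = 96 / 210 = 0.4571
Difference = 45.71 − 34.90 = 10.81 percentage points

10.8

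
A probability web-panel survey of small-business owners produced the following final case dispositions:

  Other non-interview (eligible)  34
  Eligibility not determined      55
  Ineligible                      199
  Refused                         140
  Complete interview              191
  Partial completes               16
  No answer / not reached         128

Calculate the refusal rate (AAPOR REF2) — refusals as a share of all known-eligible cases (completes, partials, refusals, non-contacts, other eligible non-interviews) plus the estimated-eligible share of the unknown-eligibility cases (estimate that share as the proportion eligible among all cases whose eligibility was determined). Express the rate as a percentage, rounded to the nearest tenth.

25.5%

Top → 140
Eligible (known) → 191 + 16 + 140 + 128 + 34 = 509
e = 509 / (509 + 199) = 509 / 708 = 0.7189
e × U → 0.7189 × 55 = 39.54
Denom → 509 + 39.54 = 548.54
REF2 = 140 / 548.54 = 0.2552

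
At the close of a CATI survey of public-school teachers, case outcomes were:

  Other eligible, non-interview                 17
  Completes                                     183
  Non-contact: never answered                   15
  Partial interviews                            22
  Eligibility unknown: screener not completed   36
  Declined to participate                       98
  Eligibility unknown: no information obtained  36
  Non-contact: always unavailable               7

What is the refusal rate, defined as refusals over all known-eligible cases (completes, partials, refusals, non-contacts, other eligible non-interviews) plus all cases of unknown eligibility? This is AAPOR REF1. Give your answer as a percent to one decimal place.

No contact after all attempts = 15 + 7 = 22
Eligibility not determined = 36 + 36 = 72
Numerator → 98
Denom → 183 + 22 + 98 + 22 + 17 + 72 = 414
REF1 = 98 / 414 = 0.2367

23.7%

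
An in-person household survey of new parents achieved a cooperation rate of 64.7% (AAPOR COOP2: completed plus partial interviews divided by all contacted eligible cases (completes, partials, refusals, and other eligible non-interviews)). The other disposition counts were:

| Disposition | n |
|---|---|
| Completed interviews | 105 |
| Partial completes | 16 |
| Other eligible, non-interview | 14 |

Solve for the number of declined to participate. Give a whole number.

Num = 105 + 16 = 121
COOP2 = 121 / D = 0.647
D = 121 / 0.647 = 187.0
Other denominator terms total 135
declined to participate = 187.0 − 135 ≈ 52

52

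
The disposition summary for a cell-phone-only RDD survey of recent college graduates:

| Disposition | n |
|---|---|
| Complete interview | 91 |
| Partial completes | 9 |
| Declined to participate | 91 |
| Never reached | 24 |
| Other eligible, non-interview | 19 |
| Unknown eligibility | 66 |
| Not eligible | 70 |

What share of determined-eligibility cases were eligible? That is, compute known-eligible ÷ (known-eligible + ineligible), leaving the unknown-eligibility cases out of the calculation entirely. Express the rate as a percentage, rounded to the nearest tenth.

Known eligible → 91 + 9 + 91 + 24 + 19 = 234
e = 234 / (234 + 70) = 234 / 304 = 0.7697

77.0%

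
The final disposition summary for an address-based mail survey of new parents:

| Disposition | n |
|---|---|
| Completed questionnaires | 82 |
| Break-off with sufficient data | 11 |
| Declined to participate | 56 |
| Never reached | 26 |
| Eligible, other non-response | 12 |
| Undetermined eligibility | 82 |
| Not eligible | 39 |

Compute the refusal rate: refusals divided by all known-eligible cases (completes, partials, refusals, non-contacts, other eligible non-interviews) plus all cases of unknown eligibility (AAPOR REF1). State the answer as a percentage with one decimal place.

20.8%

Numerator → 56
Denom → 82 + 11 + 56 + 26 + 12 + 82 = 269
REF1 = 56 / 269 = 0.2082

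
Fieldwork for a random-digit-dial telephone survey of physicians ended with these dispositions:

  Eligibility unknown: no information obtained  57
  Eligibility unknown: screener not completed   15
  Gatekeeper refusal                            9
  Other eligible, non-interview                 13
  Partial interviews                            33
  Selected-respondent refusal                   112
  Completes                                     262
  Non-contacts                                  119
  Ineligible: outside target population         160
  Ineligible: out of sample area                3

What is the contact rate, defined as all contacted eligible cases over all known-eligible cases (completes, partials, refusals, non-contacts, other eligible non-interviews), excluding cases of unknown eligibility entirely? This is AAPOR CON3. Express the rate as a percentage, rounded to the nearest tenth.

Declined to participate = 9 + 112 = 121
Undetermined eligibility = 15 + 57 = 72
Screened out, ineligible = 160 + 3 = 163
Numerator = 262 + 33 + 121 + 13 = 429
Denominator = 262 + 33 + 121 + 119 + 13 = 548
CON3 = 429 / 548 = 0.7828

78.3%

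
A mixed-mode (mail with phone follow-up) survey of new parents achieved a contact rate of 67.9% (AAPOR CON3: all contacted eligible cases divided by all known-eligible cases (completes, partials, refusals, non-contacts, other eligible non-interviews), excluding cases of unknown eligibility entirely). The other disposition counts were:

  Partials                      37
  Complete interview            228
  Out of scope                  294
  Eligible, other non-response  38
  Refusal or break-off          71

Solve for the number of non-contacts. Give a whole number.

Numerator → 228 + 37 + 71 + 38 = 374
CON3 = 374 / D = 0.679
D = 374 / 0.679 = 550.8
Other denominator terms total 374
non-contacts = 550.8 − 374 ≈ 177

177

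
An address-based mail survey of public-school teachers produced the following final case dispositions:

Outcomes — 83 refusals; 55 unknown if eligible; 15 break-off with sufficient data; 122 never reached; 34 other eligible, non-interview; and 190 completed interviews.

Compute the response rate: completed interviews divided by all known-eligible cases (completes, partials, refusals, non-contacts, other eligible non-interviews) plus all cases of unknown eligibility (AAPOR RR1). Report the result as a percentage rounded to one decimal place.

Num = 190
Base = 190 + 15 + 83 + 122 + 34 + 55 = 499
RR1 = 190 / 499 = 0.3808

38.1%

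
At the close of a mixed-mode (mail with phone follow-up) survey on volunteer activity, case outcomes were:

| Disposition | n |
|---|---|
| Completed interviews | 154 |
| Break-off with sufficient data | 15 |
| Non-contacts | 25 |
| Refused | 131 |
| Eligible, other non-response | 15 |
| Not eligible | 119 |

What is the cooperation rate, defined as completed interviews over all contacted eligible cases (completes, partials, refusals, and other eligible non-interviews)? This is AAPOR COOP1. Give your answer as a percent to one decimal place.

48.9%

Num = 154
Base = 154 + 15 + 131 + 15 = 315
COOP1 = 154 / 315 = 0.4889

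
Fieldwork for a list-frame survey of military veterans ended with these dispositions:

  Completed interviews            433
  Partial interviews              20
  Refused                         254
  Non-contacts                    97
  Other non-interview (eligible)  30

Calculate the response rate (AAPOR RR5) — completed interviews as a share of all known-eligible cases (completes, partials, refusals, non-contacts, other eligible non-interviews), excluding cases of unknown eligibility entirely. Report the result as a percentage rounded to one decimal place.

Numerator → 433
Denominator → 433 + 20 + 254 + 97 + 30 = 834
RR5 = 433 / 834 = 0.5192

51.9%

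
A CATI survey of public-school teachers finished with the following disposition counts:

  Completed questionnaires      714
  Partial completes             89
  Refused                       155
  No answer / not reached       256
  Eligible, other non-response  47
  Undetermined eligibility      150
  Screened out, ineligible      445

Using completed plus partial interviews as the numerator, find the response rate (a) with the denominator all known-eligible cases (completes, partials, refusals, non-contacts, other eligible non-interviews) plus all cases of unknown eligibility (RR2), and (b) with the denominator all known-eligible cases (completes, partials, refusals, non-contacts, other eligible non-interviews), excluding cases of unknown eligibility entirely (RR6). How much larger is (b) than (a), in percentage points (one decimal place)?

Top: 714 + 89 = 803
Denom: 714 + 89 + 155 + 256 + 47 + 150 = 1411
RR2 = 803 / 1411 = 0.5691
Denom: 714 + 89 + 155 + 256 + 47 = 1261
RR6 = 803 / 1261 = 0.6368
Difference = 63.68 − 56.91 = 6.77 percentage points

6.8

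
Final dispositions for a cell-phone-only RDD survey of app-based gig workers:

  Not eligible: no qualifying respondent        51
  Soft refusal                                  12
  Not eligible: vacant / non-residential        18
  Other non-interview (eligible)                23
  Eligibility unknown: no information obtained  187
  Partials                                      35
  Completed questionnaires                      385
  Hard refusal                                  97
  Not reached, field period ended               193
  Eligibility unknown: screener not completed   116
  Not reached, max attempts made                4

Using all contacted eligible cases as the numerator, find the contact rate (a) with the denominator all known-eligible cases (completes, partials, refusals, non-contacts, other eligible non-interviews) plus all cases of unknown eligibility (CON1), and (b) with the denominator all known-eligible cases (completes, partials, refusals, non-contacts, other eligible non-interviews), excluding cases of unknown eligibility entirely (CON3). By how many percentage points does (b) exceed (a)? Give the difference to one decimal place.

21.2

Declined to participate = 97 + 12 = 109
Non-contacts = 193 + 4 = 197
Unknown if eligible = 116 + 187 = 303
Ineligible = 51 + 18 = 69
Num: 385 + 35 + 109 + 23 = 552
Denom: 385 + 35 + 109 + 197 + 23 + 303 = 1052
CON1 = 552 / 1052 = 0.5247
Denom: 385 + 35 + 109 + 197 + 23 = 749
CON3 = 552 / 749 = 0.7370
Difference = 73.70 − 52.47 = 21.23 percentage points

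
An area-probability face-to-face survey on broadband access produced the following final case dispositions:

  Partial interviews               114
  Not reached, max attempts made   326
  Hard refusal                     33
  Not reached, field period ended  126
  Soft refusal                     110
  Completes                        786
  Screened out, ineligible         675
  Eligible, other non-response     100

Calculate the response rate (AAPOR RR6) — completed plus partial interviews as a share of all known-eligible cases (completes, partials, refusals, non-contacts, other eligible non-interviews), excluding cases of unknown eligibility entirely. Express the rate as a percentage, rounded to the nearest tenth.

Refusal or break-off = 33 + 110 = 143
No contact after all attempts = 126 + 326 = 452
Numerator = 786 + 114 = 900
Base = 786 + 114 + 143 + 452 + 100 = 1595
RR6 = 900 / 1595 = 0.5643

56.4%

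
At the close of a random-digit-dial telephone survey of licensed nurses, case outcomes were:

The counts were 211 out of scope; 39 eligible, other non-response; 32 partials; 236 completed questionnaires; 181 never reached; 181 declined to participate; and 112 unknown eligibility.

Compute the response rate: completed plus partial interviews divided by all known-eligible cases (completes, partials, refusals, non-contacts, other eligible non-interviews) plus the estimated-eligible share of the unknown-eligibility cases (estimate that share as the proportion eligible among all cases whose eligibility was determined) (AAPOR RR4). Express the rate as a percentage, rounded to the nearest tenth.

Num → 236 + 32 = 268
Determined eligible → 236 + 32 + 181 + 181 + 39 = 669
e = 669 / (669 + 211) = 669 / 880 = 0.7602
e × U → 0.7602 × 112 = 85.14
Denominator → 669 + 85.14 = 754.14
RR4 = 268 / 754.14 = 0.3554

35.5%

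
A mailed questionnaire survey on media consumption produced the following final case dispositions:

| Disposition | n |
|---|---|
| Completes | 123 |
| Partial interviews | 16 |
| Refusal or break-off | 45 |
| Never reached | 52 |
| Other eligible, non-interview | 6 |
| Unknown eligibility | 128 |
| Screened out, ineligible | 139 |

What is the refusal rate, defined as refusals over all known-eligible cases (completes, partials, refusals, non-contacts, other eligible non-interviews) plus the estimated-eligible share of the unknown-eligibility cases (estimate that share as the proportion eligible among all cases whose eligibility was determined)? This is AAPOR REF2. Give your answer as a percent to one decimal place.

Numerator → 45
Known eligible → 123 + 16 + 45 + 52 + 6 = 242
e = 242 / (242 + 139) = 242 / 381 = 0.6352
Estimated eligible among unknowns → 0.6352 × 128 = 81.31
Base → 242 + 81.31 = 323.31
REF2 = 45 / 323.31 = 0.1392

13.9%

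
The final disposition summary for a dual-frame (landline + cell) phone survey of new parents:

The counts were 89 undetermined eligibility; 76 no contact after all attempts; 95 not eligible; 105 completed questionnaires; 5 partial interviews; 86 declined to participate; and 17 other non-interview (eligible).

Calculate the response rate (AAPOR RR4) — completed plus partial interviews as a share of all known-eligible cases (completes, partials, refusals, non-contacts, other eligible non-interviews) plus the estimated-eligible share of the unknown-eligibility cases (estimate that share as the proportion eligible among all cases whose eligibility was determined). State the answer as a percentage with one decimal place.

30.9%

Numerator: 105 + 5 = 110
Known eligible: 105 + 5 + 86 + 76 + 17 = 289
e = 289 / (289 + 95) = 289 / 384 = 0.7526
e × U: 0.7526 × 89 = 66.98
Base: 289 + 66.98 = 355.98
RR4 = 110 / 355.98 = 0.3090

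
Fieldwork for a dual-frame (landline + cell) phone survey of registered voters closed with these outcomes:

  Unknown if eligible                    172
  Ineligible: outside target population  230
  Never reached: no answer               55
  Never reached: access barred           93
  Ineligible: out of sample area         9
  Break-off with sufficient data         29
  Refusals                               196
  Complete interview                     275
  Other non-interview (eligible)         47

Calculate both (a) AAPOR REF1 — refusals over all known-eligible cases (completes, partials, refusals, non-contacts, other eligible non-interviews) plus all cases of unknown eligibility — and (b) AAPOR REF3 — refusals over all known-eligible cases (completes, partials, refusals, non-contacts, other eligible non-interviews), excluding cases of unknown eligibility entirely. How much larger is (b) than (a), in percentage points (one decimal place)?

5.6

No answer / not reached = 55 + 93 = 148
Not eligible = 230 + 9 = 239
Num = 196
Base = 275 + 29 + 196 + 148 + 47 + 172 = 867
REF1 = 196 / 867 = 0.2261
Base = 275 + 29 + 196 + 148 + 47 = 695
REF3 = 196 / 695 = 0.2820
Difference = 28.20 − 22.61 = 5.59 percentage points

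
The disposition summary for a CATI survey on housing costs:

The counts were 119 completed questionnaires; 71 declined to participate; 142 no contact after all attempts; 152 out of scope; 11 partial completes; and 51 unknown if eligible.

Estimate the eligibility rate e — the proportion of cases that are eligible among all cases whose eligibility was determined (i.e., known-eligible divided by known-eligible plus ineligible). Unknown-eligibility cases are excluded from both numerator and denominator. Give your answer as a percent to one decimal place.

Determined eligible → 119 + 11 + 71 + 142 = 343
e = 343 / (343 + 152) = 343 / 495 = 0.6929

69.3%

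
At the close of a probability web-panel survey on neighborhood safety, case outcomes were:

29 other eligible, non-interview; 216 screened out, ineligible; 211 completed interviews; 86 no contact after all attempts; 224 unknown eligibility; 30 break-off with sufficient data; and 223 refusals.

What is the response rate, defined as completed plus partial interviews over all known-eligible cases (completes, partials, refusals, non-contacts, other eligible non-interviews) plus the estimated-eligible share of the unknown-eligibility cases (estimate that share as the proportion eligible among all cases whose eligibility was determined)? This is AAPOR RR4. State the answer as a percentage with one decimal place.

Numerator → 211 + 30 = 241
Eligible (known) → 211 + 30 + 223 + 86 + 29 = 579
e = 579 / (579 + 216) = 579 / 795 = 0.7283
e × U → 0.7283 × 224 = 163.14
Denom → 579 + 163.14 = 742.14
RR4 = 241 / 742.14 = 0.3247

32.5%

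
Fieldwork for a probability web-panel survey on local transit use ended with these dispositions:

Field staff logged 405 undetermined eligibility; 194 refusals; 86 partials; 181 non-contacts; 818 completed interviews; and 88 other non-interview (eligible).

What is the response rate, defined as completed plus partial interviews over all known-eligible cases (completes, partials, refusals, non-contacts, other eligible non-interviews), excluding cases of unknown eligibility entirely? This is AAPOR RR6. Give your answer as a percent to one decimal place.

66.1%

Num → 818 + 86 = 904
Denominator → 818 + 86 + 194 + 181 + 88 = 1367
RR6 = 904 / 1367 = 0.6613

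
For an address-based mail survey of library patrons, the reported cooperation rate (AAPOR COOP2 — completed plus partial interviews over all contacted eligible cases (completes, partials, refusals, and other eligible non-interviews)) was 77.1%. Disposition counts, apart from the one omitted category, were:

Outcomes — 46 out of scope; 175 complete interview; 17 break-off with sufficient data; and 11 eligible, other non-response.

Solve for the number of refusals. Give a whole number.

46

Numerator → 175 + 17 = 192
COOP2 = 192 / D = 0.771
D = 192 / 0.771 = 249.0
Rest of base = 203
refusals = 249.0 − 203 ≈ 46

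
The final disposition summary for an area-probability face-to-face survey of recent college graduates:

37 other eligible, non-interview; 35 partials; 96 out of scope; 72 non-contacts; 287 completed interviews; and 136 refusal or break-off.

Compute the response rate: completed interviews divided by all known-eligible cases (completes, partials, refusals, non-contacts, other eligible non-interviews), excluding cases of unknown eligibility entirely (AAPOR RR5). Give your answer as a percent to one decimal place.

Num = 287
Denominator = 287 + 35 + 136 + 72 + 37 = 567
RR5 = 287 / 567 = 0.5062

50.6%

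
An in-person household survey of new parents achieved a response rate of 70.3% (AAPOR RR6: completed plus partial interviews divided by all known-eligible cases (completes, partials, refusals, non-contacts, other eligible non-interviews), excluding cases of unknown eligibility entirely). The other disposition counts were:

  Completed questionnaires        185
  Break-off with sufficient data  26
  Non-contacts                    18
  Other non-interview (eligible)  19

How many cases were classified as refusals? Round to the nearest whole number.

Num = 185 + 26 = 211
RR6 = 211 / D = 0.703
D = 211 / 0.703 = 300.1
Remaining denominator categories sum to 248
refusals = 300.1 − 248 ≈ 52

52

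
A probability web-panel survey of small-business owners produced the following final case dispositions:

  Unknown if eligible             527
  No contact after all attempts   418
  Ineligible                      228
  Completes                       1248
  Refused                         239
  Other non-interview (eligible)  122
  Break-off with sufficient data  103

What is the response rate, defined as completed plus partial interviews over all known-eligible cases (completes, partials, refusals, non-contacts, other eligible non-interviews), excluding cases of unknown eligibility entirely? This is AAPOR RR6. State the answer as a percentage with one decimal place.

Numerator → 1248 + 103 = 1351
Denom → 1248 + 103 + 239 + 418 + 122 = 2130
RR6 = 1351 / 2130 = 0.6343

63.4%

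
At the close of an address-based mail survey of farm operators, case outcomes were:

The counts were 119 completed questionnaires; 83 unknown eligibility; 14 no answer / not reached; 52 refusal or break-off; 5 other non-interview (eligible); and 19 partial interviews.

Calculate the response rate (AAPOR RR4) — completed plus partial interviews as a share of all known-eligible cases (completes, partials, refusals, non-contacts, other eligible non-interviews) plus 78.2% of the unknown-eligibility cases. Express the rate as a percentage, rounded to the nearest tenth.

50.4%

Top: 119 + 19 = 138
Eligible (known): 119 + 19 + 52 + 14 + 5 = 209
Estimated eligible among unknowns: 0.7820 × 83 = 64.91
Denom: 209 + 64.91 = 273.91
RR4 = 138 / 273.91 = 0.5038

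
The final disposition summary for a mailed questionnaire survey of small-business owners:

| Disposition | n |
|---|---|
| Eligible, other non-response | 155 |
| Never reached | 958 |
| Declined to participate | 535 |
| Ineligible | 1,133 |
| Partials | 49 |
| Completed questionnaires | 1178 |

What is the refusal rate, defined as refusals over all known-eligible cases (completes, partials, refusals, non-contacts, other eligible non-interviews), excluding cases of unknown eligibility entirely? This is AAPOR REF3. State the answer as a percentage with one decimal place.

Numerator: 535
Base: 1178 + 49 + 535 + 958 + 155 = 2875
REF3 = 535 / 2875 = 0.1861

18.6%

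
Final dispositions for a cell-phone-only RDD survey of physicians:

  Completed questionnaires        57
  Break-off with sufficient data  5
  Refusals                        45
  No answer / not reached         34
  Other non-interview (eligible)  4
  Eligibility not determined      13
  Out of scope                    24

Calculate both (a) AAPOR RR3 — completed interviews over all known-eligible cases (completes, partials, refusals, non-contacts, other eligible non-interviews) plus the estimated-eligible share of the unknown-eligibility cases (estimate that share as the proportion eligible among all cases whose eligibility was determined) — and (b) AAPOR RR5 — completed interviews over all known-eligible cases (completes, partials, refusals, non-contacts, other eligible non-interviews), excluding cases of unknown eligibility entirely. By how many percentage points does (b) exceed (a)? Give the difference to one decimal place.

2.8

Num = 57
Determined eligible = 57 + 5 + 45 + 34 + 4 = 145
e = 145 / (145 + 24) = 145 / 169 = 0.8580
e × U = 0.8580 × 13 = 11.15
Denom = 145 + 11.15 = 156.15
RR3 = 57 / 156.15 = 0.3650
Denom = 57 + 5 + 45 + 34 + 4 = 145
RR5 = 57 / 145 = 0.3931
Difference = 39.31 − 36.50 = 2.81 percentage points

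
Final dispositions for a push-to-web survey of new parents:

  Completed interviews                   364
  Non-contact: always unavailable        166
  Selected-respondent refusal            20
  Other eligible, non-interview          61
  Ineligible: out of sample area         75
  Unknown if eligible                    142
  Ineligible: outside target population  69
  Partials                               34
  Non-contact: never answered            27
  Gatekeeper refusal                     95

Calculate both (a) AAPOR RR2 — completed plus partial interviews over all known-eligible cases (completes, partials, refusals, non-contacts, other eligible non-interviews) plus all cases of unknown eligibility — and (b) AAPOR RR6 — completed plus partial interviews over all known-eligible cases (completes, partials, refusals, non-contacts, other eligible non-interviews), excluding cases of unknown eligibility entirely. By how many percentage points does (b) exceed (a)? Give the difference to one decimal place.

8.1

Declined to participate = 95 + 20 = 115
No contact after all attempts = 27 + 166 = 193
Not eligible = 69 + 75 = 144
Top: 364 + 34 = 398
Denom: 364 + 34 + 115 + 193 + 61 + 142 = 909
RR2 = 398 / 909 = 0.4378
Denom: 364 + 34 + 115 + 193 + 61 = 767
RR6 = 398 / 767 = 0.5189
Difference = 51.89 − 43.78 = 8.11 percentage points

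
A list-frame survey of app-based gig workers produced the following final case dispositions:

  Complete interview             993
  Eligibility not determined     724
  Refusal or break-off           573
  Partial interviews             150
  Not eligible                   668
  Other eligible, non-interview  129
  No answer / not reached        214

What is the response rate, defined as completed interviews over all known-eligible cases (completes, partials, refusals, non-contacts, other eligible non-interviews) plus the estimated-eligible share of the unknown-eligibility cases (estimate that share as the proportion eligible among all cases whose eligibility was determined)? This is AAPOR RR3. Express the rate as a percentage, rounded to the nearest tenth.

Top = 993
Known eligible = 993 + 150 + 573 + 214 + 129 = 2059
e = 2059 / (2059 + 668) = 2059 / 2727 = 0.7550
e × U = 0.7550 × 724 = 546.62
Denom = 2059 + 546.62 = 2605.62
RR3 = 993 / 2605.62 = 0.3811

38.1%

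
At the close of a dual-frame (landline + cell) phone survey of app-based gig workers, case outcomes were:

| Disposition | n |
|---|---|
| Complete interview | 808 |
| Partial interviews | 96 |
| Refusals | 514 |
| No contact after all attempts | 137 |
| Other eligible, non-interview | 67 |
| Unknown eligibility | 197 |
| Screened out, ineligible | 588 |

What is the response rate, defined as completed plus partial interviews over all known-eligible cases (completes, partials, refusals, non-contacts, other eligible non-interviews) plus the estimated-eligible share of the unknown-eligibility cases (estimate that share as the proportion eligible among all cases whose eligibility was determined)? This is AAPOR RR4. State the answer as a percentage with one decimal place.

51.2%

Num = 808 + 96 = 904
Known eligible = 808 + 96 + 514 + 137 + 67 = 1622
e = 1622 / (1622 + 588) = 1622 / 2210 = 0.7339
Estimated eligible among unknowns = 0.7339 × 197 = 144.58
Denominator = 1622 + 144.58 = 1766.58
RR4 = 904 / 1766.58 = 0.5117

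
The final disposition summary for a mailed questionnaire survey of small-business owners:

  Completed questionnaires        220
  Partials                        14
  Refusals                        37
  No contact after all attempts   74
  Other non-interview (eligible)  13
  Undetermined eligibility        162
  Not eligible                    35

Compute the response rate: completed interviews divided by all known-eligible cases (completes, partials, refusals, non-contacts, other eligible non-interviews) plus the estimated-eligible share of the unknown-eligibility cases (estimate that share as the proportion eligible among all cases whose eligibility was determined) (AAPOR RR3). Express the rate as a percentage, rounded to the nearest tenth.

43.5%

Numerator: 220
Eligible (known): 220 + 14 + 37 + 74 + 13 = 358
e = 358 / (358 + 35) = 358 / 393 = 0.9109
Estimated eligible among unknowns: 0.9109 × 162 = 147.57
Base: 358 + 147.57 = 505.57
RR3 = 220 / 505.57 = 0.4352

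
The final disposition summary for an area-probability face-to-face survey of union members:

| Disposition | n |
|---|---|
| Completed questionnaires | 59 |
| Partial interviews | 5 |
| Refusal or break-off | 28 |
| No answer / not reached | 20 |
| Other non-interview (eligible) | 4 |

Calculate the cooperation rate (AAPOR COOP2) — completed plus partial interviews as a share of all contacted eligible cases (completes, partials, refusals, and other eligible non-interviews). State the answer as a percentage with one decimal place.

66.7%

Top = 59 + 5 = 64
Denom = 59 + 5 + 28 + 4 = 96
COOP2 = 64 / 96 = 0.6667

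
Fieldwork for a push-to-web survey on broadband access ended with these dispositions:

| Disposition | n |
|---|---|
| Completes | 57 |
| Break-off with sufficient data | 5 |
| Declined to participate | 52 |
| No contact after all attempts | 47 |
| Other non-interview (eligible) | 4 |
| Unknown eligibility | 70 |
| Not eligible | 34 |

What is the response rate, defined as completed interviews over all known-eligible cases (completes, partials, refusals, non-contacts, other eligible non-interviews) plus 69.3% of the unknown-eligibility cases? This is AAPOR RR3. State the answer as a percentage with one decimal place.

26.7%

Top → 57
Determined eligible → 57 + 5 + 52 + 47 + 4 = 165
Eligible share of unknowns → 0.6930 × 70 = 48.51
Denominator → 165 + 48.51 = 213.51
RR3 = 57 / 213.51 = 0.2670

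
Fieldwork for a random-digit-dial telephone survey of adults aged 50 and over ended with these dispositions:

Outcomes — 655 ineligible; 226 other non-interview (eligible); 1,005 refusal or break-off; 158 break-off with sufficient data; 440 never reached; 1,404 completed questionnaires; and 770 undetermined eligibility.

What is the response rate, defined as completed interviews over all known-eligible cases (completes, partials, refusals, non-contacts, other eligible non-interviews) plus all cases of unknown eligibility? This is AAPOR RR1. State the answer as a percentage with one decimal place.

Numerator → 1404
Denom → 1404 + 158 + 1005 + 440 + 226 + 770 = 4003
RR1 = 1404 / 4003 = 0.3507

35.1%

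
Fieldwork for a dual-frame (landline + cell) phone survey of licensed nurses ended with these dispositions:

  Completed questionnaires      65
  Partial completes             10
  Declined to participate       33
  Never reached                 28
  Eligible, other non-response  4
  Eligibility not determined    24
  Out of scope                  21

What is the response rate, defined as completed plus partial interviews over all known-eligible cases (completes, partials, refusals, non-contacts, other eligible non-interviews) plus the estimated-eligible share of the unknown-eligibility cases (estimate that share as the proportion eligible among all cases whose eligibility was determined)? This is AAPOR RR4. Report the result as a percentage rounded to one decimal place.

46.6%

Num = 65 + 10 = 75
Eligible (known) = 65 + 10 + 33 + 28 + 4 = 140
e = 140 / (140 + 21) = 140 / 161 = 0.8696
Eligible share of unknowns = 0.8696 × 24 = 20.87
Denom = 140 + 20.87 = 160.87
RR4 = 75 / 160.87 = 0.4662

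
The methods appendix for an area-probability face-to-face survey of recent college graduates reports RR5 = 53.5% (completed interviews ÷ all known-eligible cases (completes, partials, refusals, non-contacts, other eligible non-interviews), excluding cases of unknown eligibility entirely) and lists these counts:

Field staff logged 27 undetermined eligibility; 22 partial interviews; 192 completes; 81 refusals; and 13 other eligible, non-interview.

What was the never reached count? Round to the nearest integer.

RR5 = 192 / D = 0.535
D = 192 / 0.535 = 358.9
Other denominator terms total 308
never reached = 358.9 − 308 ≈ 51

51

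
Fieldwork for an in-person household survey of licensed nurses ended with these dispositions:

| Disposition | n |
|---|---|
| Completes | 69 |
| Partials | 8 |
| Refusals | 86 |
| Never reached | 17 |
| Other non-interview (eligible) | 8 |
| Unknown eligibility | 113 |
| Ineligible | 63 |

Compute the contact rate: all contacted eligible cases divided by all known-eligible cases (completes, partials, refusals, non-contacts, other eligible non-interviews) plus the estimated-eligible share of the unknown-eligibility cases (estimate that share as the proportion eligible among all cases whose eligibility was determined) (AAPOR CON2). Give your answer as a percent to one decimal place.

62.7%

Num = 69 + 8 + 86 + 8 = 171
Known eligible = 69 + 8 + 86 + 17 + 8 = 188
e = 188 / (188 + 63) = 188 / 251 = 0.7490
Eligible share of unknowns = 0.7490 × 113 = 84.64
Base = 188 + 84.64 = 272.64
CON2 = 171 / 272.64 = 0.6272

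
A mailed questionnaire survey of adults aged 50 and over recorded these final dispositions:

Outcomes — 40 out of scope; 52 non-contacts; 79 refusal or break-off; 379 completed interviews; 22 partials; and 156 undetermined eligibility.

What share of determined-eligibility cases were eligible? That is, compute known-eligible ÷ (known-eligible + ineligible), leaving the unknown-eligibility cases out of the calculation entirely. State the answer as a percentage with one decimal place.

Determined eligible: 379 + 22 + 79 + 52 = 532
e = 532 / (532 + 40) = 532 / 572 = 0.9301

93.0%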